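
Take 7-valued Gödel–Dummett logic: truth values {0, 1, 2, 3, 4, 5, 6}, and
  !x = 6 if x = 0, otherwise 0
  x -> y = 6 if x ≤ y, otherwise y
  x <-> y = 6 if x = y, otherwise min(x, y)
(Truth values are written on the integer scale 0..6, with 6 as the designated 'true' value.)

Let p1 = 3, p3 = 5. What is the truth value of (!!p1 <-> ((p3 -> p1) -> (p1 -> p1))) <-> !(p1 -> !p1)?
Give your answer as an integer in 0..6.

6

!p1 = !3 = 0
!!p1 = !0 = 6
p3 -> p1 = 5 -> 3 = 3
p1 -> p1 = 3 -> 3 = 6
(p3 -> p1) -> (p1 -> p1) = 3 -> 6 = 6
!!p1 <-> ((p3 -> p1) -> (p1 -> p1)) = 6 <-> 6 = 6
!p1 = !3 = 0
p1 -> !p1 = 3 -> 0 = 0
!(p1 -> !p1) = !0 = 6
(!!p1 <-> ((p3 -> p1) -> (p1 -> p1))) <-> !(p1 -> !p1) = 6 <-> 6 = 6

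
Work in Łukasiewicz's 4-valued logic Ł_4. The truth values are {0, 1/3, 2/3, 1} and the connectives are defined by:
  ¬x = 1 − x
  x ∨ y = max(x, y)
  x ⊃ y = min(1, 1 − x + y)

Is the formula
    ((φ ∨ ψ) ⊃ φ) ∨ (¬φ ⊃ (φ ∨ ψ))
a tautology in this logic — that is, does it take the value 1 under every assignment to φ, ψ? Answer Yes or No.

Counterexample: take φ = 0, ψ = 1/3.
φ ∨ ψ = 0 ∨ 1/3 = 1/3
(φ ∨ ψ) ⊃ φ = 1/3 ⊃ 0 = 2/3
¬φ = ¬0 = 1
φ ∨ ψ = 0 ∨ 1/3 = 1/3
¬φ ⊃ (φ ∨ ψ) = 1 ⊃ 1/3 = 1/3
((φ ∨ ψ) ⊃ φ) ∨ (¬φ ⊃ (φ ∨ ψ)) = 2/3 ∨ 1/3 = 2/3
This gives 2/3 ≠ 1.

No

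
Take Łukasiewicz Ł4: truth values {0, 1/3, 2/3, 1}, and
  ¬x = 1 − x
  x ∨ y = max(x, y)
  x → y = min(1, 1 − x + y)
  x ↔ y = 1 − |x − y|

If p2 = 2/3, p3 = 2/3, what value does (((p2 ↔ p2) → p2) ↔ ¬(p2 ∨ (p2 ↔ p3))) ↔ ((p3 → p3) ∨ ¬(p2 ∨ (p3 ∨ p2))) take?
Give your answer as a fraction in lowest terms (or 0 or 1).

p2 ↔ p2 = 2/3 ↔ 2/3 = 1
(p2 ↔ p2) → p2 = 1 → 2/3 = 2/3
p2 ↔ p3 = 2/3 ↔ 2/3 = 1
p2 ∨ (p2 ↔ p3) = 2/3 ∨ 1 = 1
¬(p2 ∨ (p2 ↔ p3)) = ¬1 = 0
((p2 ↔ p2) → p2) ↔ ¬(p2 ∨ (p2 ↔ p3)) = 2/3 ↔ 0 = 1/3
p3 → p3 = 2/3 → 2/3 = 1
p3 ∨ p2 = 2/3 ∨ 2/3 = 2/3
p2 ∨ (p3 ∨ p2) = 2/3 ∨ 2/3 = 2/3
¬(p2 ∨ (p3 ∨ p2)) = ¬2/3 = 1/3
(p3 → p3) ∨ ¬(p2 ∨ (p3 ∨ p2)) = 1 ∨ 1/3 = 1
(((p2 ↔ p2) → p2) ↔ ¬(p2 ∨ (p2 ↔ p3))) ↔ ((p3 → p3) ∨ ¬(p2 ∨ (p3 ∨ p2))) = 1/3 ↔ 1 = 1/3

1/3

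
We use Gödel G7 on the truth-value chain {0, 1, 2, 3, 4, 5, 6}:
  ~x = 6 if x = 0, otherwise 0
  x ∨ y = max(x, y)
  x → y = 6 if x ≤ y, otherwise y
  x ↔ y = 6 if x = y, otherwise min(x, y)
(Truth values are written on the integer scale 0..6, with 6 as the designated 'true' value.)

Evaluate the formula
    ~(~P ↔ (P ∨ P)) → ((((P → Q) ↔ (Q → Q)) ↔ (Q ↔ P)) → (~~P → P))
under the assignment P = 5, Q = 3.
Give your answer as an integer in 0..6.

~P = ~5 = 0
P ∨ P = 5 ∨ 5 = 5
~P ↔ (P ∨ P) = 0 ↔ 5 = 0
~(~P ↔ (P ∨ P)) = ~0 = 6
P → Q = 5 → 3 = 3
Q → Q = 3 → 3 = 6
(P → Q) ↔ (Q → Q) = 3 ↔ 6 = 3
Q ↔ P = 3 ↔ 5 = 3
((P → Q) ↔ (Q → Q)) ↔ (Q ↔ P) = 3 ↔ 3 = 6
~P = ~5 = 0
~~P = ~0 = 6
~~P → P = 6 → 5 = 5
(((P → Q) ↔ (Q → Q)) ↔ (Q ↔ P)) → (~~P → P) = 6 → 5 = 5
~(~P ↔ (P ∨ P)) → ((((P → Q) ↔ (Q → Q)) ↔ (Q ↔ P)) → (~~P → P)) = 6 → 5 = 5

5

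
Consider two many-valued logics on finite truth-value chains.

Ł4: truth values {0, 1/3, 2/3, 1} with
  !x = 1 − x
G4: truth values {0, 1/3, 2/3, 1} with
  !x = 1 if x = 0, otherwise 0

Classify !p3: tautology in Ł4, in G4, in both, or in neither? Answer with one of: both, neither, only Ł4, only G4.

neither

In Ł4: at p3 = 1/3 the value is 2/3 — not a tautology.
In G4: at p3 = 1/3 the value is 0 — not a tautology.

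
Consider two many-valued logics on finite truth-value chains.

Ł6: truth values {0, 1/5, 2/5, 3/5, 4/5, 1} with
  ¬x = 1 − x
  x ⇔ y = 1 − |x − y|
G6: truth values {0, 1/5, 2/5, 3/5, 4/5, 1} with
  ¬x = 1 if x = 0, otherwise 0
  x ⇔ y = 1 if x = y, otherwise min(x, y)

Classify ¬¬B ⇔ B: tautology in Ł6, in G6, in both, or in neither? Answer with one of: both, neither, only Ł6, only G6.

only Ł6

In Ł6: every assignment gives 1 — tautology.
In G6: at B = 1/5 the value is 1/5 — not a tautology.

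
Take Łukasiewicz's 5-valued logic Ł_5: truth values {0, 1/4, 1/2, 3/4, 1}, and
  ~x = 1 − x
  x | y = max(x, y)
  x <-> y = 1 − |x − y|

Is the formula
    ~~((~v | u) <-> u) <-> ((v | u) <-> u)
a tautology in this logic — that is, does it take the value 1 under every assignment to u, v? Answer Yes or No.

No

Counterexample: take u = 0, v = 0.
~v = ~0 = 1
~v | u = 1 | 0 = 1
(~v | u) <-> u = 1 <-> 0 = 0
~((~v | u) <-> u) = ~0 = 1
~~((~v | u) <-> u) = ~1 = 0
v | u = 0 | 0 = 0
(v | u) <-> u = 0 <-> 0 = 1
~~((~v | u) <-> u) <-> ((v | u) <-> u) = 0 <-> 1 = 0
This gives 0 ≠ 1.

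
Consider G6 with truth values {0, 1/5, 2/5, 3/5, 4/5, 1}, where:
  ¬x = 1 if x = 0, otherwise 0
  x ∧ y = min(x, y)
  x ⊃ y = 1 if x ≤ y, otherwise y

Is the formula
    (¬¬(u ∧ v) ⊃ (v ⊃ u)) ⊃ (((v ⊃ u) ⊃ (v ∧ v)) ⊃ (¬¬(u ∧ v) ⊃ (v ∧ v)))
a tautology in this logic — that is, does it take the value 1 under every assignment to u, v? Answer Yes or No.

At u = 3/5, v = 2/5, for instance:
u ∧ v = 3/5 ∧ 2/5 = 2/5
¬(u ∧ v) = ¬2/5 = 0
¬¬(u ∧ v) = ¬0 = 1
v ⊃ u = 2/5 ⊃ 3/5 = 1
¬¬(u ∧ v) ⊃ (v ⊃ u) = 1 ⊃ 1 = 1
v ∧ v = 2/5 ∧ 2/5 = 2/5
(v ⊃ u) ⊃ (v ∧ v) = 1 ⊃ 2/5 = 2/5
¬¬(u ∧ v) ⊃ (v ∧ v) = 1 ⊃ 2/5 = 2/5
((v ⊃ u) ⊃ (v ∧ v)) ⊃ (¬¬(u ∧ v) ⊃ (v ∧ v)) = 2/5 ⊃ 2/5 = 1
(¬¬(u ∧ v) ⊃ (v ⊃ u)) ⊃ (((v ⊃ u) ⊃ (v ∧ v)) ⊃ (¬¬(u ∧ v) ⊃ (v ∧ v))) = 1 ⊃ 1 = 1
and checking the remaining 35 assignments likewise gives ≥ 1 in every case.

Yes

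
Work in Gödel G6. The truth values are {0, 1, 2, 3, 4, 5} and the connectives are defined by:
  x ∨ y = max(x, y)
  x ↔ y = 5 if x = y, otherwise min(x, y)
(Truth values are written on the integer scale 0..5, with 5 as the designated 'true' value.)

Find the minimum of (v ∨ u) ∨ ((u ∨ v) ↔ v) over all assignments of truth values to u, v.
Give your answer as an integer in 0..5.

1

Take u = 1, v = 0:
v ∨ u = 0 ∨ 1 = 1
u ∨ v = 1 ∨ 0 = 1
(u ∨ v) ↔ v = 1 ↔ 0 = 0
(v ∨ u) ∨ ((u ∨ v) ↔ v) = 1 ∨ 0 = 1
No assignment yields a value below 1, so this is the minimum.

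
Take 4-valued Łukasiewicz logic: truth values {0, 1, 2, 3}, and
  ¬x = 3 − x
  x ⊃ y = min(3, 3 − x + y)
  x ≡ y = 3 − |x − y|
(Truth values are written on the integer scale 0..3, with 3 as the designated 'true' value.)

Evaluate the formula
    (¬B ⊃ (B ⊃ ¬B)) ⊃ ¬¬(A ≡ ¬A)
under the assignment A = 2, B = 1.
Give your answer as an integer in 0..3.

¬B = ¬1 = 2
¬B = ¬1 = 2
B ⊃ ¬B = 1 ⊃ 2 = 3
¬B ⊃ (B ⊃ ¬B) = 2 ⊃ 3 = 3
¬A = ¬2 = 1
A ≡ ¬A = 2 ≡ 1 = 2
¬(A ≡ ¬A) = ¬2 = 1
¬¬(A ≡ ¬A) = ¬1 = 2
(¬B ⊃ (B ⊃ ¬B)) ⊃ ¬¬(A ≡ ¬A) = 3 ⊃ 2 = 2

2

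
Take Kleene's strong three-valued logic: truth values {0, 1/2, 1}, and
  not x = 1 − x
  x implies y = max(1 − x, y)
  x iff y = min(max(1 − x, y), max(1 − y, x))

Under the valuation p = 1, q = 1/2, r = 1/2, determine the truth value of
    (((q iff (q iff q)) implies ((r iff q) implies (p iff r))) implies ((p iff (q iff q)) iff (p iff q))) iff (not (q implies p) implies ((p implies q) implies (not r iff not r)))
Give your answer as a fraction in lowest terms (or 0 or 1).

q iff q = 1/2 iff 1/2 = 1/2
q iff (q iff q) = 1/2 iff 1/2 = 1/2
r iff q = 1/2 iff 1/2 = 1/2
p iff r = 1 iff 1/2 = 1/2
(r iff q) implies (p iff r) = 1/2 implies 1/2 = 1/2
(q iff (q iff q)) implies ((r iff q) implies (p iff r)) = 1/2 implies 1/2 = 1/2
q iff q = 1/2 iff 1/2 = 1/2
p iff (q iff q) = 1 iff 1/2 = 1/2
p iff q = 1 iff 1/2 = 1/2
(p iff (q iff q)) iff (p iff q) = 1/2 iff 1/2 = 1/2
((q iff (q iff q)) implies ((r iff q) implies (p iff r))) implies ((p iff (q iff q)) iff (p iff q)) = 1/2 implies 1/2 = 1/2
q implies p = 1/2 implies 1 = 1
not (q implies p) = not 1 = 0
p implies q = 1 implies 1/2 = 1/2
not r = not 1/2 = 1/2
not r = not 1/2 = 1/2
not r iff not r = 1/2 iff 1/2 = 1/2
(p implies q) implies (not r iff not r) = 1/2 implies 1/2 = 1/2
not (q implies p) implies ((p implies q) implies (not r iff not r)) = 0 implies 1/2 = 1
(((q iff (q iff q)) implies ((r iff q) implies (p iff r))) implies ((p iff (q iff q)) iff (p iff q))) iff (not (q implies p) implies ((p implies q) implies (not r iff not r))) = 1/2 iff 1 = 1/2

1/2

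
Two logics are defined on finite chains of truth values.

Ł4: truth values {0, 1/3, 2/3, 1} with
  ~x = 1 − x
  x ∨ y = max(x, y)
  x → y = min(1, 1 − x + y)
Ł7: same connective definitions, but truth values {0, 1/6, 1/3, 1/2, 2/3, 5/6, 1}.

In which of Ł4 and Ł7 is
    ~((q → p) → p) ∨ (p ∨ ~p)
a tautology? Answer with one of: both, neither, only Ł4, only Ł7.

In Ł4: at p = 1/3, q = 0 the value is 2/3 — not a tautology.
In Ł7: at p = 1/6, q = 0 the value is 5/6 — not a tautology.

neither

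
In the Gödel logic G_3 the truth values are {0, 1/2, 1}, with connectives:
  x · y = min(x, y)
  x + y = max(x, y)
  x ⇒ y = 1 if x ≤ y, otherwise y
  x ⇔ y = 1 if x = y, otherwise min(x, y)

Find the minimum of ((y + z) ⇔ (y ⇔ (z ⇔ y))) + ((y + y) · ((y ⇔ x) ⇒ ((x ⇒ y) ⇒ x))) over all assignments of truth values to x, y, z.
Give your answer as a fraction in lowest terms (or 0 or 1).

1/2

Take x = 0, y = 0, z = 1/2:
y + z = 0 + 1/2 = 1/2
z ⇔ y = 1/2 ⇔ 0 = 0
y ⇔ (z ⇔ y) = 0 ⇔ 0 = 1
(y + z) ⇔ (y ⇔ (z ⇔ y)) = 1/2 ⇔ 1 = 1/2
y + y = 0 + 0 = 0
y ⇔ x = 0 ⇔ 0 = 1
x ⇒ y = 0 ⇒ 0 = 1
(x ⇒ y) ⇒ x = 1 ⇒ 0 = 0
(y ⇔ x) ⇒ ((x ⇒ y) ⇒ x) = 1 ⇒ 0 = 0
(y + y) · ((y ⇔ x) ⇒ ((x ⇒ y) ⇒ x)) = 0 · 0 = 0
((y + z) ⇔ (y ⇔ (z ⇔ y))) + ((y + y) · ((y ⇔ x) ⇒ ((x ⇒ y) ⇒ x))) = 1/2 + 0 = 1/2
No assignment yields a value below 1/2, so this is the minimum.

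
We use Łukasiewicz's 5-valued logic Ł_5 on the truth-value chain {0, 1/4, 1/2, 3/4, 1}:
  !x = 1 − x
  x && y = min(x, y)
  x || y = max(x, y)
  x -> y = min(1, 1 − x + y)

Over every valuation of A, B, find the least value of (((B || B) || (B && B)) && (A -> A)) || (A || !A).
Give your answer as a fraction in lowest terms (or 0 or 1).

1/2

Take A = 1/2, B = 0:
B || B = 0 || 0 = 0
B && B = 0 && 0 = 0
(B || B) || (B && B) = 0 || 0 = 0
A -> A = 1/2 -> 1/2 = 1
((B || B) || (B && B)) && (A -> A) = 0 && 1 = 0
!A = !1/2 = 1/2
A || !A = 1/2 || 1/2 = 1/2
(((B || B) || (B && B)) && (A -> A)) || (A || !A) = 0 || 1/2 = 1/2
No assignment yields a value below 1/2, so this is the minimum.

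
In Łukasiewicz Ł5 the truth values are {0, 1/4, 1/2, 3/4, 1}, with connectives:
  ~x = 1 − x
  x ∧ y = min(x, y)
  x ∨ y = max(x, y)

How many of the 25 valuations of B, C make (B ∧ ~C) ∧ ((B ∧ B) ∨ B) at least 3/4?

4

value 1: 1 assignment (counts)
value 3/4: 3 assignments (counts)
value 1/2: 5 assignments
value 1/4: 7 assignments
value 0: 9 assignments
So 4 of the 25 assignments meet the threshold.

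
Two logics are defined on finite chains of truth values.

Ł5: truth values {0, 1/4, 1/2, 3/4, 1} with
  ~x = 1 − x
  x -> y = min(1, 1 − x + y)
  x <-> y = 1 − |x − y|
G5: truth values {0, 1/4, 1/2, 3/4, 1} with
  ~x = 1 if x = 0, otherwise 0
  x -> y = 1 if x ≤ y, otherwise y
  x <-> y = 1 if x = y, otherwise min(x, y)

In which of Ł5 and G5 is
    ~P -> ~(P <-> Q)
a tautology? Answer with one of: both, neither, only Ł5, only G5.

In Ł5: at P = 0, Q = 0 the value is 0 — not a tautology.
In G5: at P = 0, Q = 0 the value is 0 — not a tautology.

neither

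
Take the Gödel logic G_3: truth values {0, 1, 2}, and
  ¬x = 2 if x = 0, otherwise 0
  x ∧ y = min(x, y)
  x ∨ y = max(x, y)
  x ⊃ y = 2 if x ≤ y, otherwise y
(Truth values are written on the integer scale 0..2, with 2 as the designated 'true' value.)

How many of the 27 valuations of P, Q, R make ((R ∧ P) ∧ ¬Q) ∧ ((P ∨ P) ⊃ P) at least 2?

1

value 2: 1 assignment (counts)
value 1: 3 assignments
value 0: 23 assignments
So 1 of the 27 assignments meets the threshold.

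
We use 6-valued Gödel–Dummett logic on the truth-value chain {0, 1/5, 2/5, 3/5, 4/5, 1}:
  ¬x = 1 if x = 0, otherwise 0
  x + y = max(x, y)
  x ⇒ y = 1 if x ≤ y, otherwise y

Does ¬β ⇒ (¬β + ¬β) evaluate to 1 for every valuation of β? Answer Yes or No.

Yes

β = 0 ↦ 1
β = 1/5 ↦ 1
β = 2/5 ↦ 1
β = 3/5 ↦ 1
β = 4/5 ↦ 1
β = 1 ↦ 1
Every assignment gives a value ≥ 1.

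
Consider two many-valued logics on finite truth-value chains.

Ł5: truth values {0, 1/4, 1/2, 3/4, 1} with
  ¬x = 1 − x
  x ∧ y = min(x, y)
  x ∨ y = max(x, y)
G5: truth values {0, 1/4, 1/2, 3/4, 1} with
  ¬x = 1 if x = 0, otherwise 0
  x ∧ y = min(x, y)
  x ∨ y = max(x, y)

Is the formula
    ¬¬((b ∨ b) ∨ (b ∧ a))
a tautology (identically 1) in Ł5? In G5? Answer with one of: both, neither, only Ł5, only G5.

In Ł5: at a = 0, b = 0 the value is 0 — not a tautology.
In G5: at a = 0, b = 0 the value is 0 — not a tautology.

neither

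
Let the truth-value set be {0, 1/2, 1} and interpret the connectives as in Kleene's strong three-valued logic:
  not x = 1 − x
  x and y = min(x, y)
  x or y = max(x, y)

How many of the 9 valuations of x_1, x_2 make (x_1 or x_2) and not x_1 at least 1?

x_1 = 0, x_2 = 0 ↦ 0  <
x_1 = 0, x_2 = 1/2 ↦ 1/2  <
x_1 = 0, x_2 = 1 ↦ 1  ≥
x_1 = 1/2, x_2 = 0 ↦ 1/2  <
x_1 = 1/2, x_2 = 1/2 ↦ 1/2  <
x_1 = 1/2, x_2 = 1 ↦ 1/2  <
x_1 = 1, x_2 = 0 ↦ 0  <
x_1 = 1, x_2 = 1/2 ↦ 0  <
x_1 = 1, x_2 = 1 ↦ 0  <
So 1 of the 9 assignments meets the threshold.

1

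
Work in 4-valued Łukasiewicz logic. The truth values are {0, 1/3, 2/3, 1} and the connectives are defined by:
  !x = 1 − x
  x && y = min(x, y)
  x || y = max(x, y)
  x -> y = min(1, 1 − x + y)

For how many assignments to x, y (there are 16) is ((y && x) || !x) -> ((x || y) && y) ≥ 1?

x = 0, y = 0 ↦ 0  <
x = 0, y = 1/3 ↦ 1/3  <
x = 0, y = 2/3 ↦ 2/3  <
x = 0, y = 1 ↦ 1  ≥
x = 1/3, y = 0 ↦ 1/3  <
x = 1/3, y = 1/3 ↦ 2/3  <
x = 1/3, y = 2/3 ↦ 1  ≥
x = 1/3, y = 1 ↦ 1  ≥
x = 2/3, y = 0 ↦ 2/3  <
x = 2/3, y = 1/3 ↦ 1  ≥
x = 2/3, y = 2/3 ↦ 1  ≥
x = 2/3, y = 1 ↦ 1  ≥
x = 1, y = 0 ↦ 1  ≥
x = 1, y = 1/3 ↦ 1  ≥
x = 1, y = 2/3 ↦ 1  ≥
x = 1, y = 1 ↦ 1  ≥
So 10 of the 16 assignments meet the threshold.

10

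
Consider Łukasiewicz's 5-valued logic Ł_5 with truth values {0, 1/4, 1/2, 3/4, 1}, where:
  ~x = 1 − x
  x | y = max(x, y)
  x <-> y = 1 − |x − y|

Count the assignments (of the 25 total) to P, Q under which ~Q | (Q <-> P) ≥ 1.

9

value 1: 9 assignments (counts)
value 3/4: 9 assignments
value 1/2: 4 assignments
value 1/4: 2 assignments
value 0: 1 assignment
So 9 of the 25 assignments meet the threshold.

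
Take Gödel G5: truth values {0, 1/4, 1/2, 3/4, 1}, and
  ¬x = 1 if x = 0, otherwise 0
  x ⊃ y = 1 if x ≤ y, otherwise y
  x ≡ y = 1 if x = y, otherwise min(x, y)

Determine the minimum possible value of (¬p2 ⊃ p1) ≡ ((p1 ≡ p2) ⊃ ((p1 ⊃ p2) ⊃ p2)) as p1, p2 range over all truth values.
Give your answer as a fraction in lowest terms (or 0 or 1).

1/4

Take p1 = 1/4, p2 = 0:
¬p2 = ¬0 = 1
¬p2 ⊃ p1 = 1 ⊃ 1/4 = 1/4
p1 ≡ p2 = 1/4 ≡ 0 = 0
p1 ⊃ p2 = 1/4 ⊃ 0 = 0
(p1 ⊃ p2) ⊃ p2 = 0 ⊃ 0 = 1
(p1 ≡ p2) ⊃ ((p1 ⊃ p2) ⊃ p2) = 0 ⊃ 1 = 1
(¬p2 ⊃ p1) ≡ ((p1 ≡ p2) ⊃ ((p1 ⊃ p2) ⊃ p2)) = 1/4 ≡ 1 = 1/4
No assignment yields a value below 1/4, so this is the minimum.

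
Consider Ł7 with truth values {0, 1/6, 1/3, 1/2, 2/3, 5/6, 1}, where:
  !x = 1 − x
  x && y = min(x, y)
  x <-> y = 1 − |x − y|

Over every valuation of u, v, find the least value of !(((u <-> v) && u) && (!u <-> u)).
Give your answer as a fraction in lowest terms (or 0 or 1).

1/3

Take u = 2/3, v = 1/3:
u <-> v = 2/3 <-> 1/3 = 2/3
(u <-> v) && u = 2/3 && 2/3 = 2/3
!u = !2/3 = 1/3
!u <-> u = 1/3 <-> 2/3 = 2/3
((u <-> v) && u) && (!u <-> u) = 2/3 && 2/3 = 2/3
!(((u <-> v) && u) && (!u <-> u)) = !2/3 = 1/3
No assignment yields a value below 1/3, so this is the minimum.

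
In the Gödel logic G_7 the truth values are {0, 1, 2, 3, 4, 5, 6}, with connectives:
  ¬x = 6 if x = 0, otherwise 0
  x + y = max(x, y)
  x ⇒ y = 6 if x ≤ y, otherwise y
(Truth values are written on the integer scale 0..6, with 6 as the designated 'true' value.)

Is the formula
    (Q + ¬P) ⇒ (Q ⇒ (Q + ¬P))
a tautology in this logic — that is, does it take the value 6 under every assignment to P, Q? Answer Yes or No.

At P = 5, Q = 2, for instance:
¬P = ¬5 = 0
Q + ¬P = 2 + 0 = 2
Q ⇒ (Q + ¬P) = 2 ⇒ 2 = 6
(Q + ¬P) ⇒ (Q ⇒ (Q + ¬P)) = 2 ⇒ 6 = 6
and checking the remaining 48 assignments likewise gives ≥ 6 in every case.

Yes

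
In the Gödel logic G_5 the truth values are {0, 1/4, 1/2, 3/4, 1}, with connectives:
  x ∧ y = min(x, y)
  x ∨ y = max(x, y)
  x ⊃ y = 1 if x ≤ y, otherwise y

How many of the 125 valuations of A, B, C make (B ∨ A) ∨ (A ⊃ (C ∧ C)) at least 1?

value 1: 101 assignments (counts)
value 3/4: 15 assignments
value 1/2: 7 assignments
value 1/4: 2 assignments
So 101 of the 125 assignments meet the threshold.

101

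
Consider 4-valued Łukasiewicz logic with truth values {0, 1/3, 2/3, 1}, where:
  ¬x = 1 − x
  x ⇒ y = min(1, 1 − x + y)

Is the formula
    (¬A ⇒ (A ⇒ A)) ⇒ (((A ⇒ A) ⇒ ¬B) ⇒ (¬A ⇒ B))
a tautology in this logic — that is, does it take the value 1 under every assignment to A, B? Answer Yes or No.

Counterexample: take A = 0, B = 0.
¬A = ¬0 = 1
A ⇒ A = 0 ⇒ 0 = 1
¬A ⇒ (A ⇒ A) = 1 ⇒ 1 = 1
A ⇒ A = 0 ⇒ 0 = 1
¬B = ¬0 = 1
(A ⇒ A) ⇒ ¬B = 1 ⇒ 1 = 1
¬A = ¬0 = 1
¬A ⇒ B = 1 ⇒ 0 = 0
((A ⇒ A) ⇒ ¬B) ⇒ (¬A ⇒ B) = 1 ⇒ 0 = 0
(¬A ⇒ (A ⇒ A)) ⇒ (((A ⇒ A) ⇒ ¬B) ⇒ (¬A ⇒ B)) = 1 ⇒ 0 = 0
This gives 0 ≠ 1.

No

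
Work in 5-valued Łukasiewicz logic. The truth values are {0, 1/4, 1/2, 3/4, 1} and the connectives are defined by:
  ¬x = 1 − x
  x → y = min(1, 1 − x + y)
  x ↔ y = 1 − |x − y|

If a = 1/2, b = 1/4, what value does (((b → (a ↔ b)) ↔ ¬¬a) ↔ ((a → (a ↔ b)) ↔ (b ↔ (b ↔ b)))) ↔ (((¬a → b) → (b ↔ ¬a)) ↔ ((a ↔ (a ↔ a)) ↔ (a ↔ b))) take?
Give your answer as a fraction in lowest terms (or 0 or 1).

1

a ↔ b = 1/2 ↔ 1/4 = 3/4
b → (a ↔ b) = 1/4 → 3/4 = 1
¬a = ¬1/2 = 1/2
¬¬a = ¬1/2 = 1/2
(b → (a ↔ b)) ↔ ¬¬a = 1 ↔ 1/2 = 1/2
a ↔ b = 1/2 ↔ 1/4 = 3/4
a → (a ↔ b) = 1/2 → 3/4 = 1
b ↔ b = 1/4 ↔ 1/4 = 1
b ↔ (b ↔ b) = 1/4 ↔ 1 = 1/4
(a → (a ↔ b)) ↔ (b ↔ (b ↔ b)) = 1 ↔ 1/4 = 1/4
((b → (a ↔ b)) ↔ ¬¬a) ↔ ((a → (a ↔ b)) ↔ (b ↔ (b ↔ b))) = 1/2 ↔ 1/4 = 3/4
¬a = ¬1/2 = 1/2
¬a → b = 1/2 → 1/4 = 3/4
¬a = ¬1/2 = 1/2
b ↔ ¬a = 1/4 ↔ 1/2 = 3/4
(¬a → b) → (b ↔ ¬a) = 3/4 → 3/4 = 1
a ↔ a = 1/2 ↔ 1/2 = 1
a ↔ (a ↔ a) = 1/2 ↔ 1 = 1/2
a ↔ b = 1/2 ↔ 1/4 = 3/4
(a ↔ (a ↔ a)) ↔ (a ↔ b) = 1/2 ↔ 3/4 = 3/4
((¬a → b) → (b ↔ ¬a)) ↔ ((a ↔ (a ↔ a)) ↔ (a ↔ b)) = 1 ↔ 3/4 = 3/4
(((b → (a ↔ b)) ↔ ¬¬a) ↔ ((a → (a ↔ b)) ↔ (b ↔ (b ↔ b)))) ↔ (((¬a → b) → (b ↔ ¬a)) ↔ ((a ↔ (a ↔ a)) ↔ (a ↔ b))) = 3/4 ↔ 3/4 = 1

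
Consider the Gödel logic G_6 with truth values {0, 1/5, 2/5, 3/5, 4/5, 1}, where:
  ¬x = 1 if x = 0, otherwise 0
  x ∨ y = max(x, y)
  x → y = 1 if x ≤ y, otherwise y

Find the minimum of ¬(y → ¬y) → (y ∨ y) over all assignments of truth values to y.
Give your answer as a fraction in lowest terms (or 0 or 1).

Take y = 1/5:
¬y = ¬1/5 = 0
y → ¬y = 1/5 → 0 = 0
¬(y → ¬y) = ¬0 = 1
y ∨ y = 1/5 ∨ 1/5 = 1/5
¬(y → ¬y) → (y ∨ y) = 1 → 1/5 = 1/5
No assignment yields a value below 1/5, so this is the minimum.

1/5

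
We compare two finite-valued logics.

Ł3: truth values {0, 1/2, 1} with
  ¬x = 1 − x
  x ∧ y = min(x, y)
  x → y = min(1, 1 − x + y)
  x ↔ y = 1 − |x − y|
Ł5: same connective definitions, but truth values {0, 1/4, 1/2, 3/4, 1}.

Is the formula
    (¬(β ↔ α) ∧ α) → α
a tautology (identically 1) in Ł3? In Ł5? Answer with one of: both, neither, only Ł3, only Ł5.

In Ł3: every assignment gives 1 — tautology.
In Ł5: every assignment gives 1 — tautology.

both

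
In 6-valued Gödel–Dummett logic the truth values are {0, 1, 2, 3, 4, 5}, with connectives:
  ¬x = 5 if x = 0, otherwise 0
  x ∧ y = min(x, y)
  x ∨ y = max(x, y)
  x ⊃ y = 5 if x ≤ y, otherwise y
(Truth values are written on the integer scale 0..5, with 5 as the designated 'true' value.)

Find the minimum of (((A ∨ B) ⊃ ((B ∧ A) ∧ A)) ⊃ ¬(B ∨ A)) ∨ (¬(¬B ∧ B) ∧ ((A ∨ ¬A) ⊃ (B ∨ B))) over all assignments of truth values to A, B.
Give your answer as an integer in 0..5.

Take A = 2, B = 1:
A ∨ B = 2 ∨ 1 = 2
B ∧ A = 1 ∧ 2 = 1
(B ∧ A) ∧ A = 1 ∧ 2 = 1
(A ∨ B) ⊃ ((B ∧ A) ∧ A) = 2 ⊃ 1 = 1
B ∨ A = 1 ∨ 2 = 2
¬(B ∨ A) = ¬2 = 0
((A ∨ B) ⊃ ((B ∧ A) ∧ A)) ⊃ ¬(B ∨ A) = 1 ⊃ 0 = 0
¬B = ¬1 = 0
¬B ∧ B = 0 ∧ 1 = 0
¬(¬B ∧ B) = ¬0 = 5
¬A = ¬2 = 0
A ∨ ¬A = 2 ∨ 0 = 2
B ∨ B = 1 ∨ 1 = 1
(A ∨ ¬A) ⊃ (B ∨ B) = 2 ⊃ 1 = 1
¬(¬B ∧ B) ∧ ((A ∨ ¬A) ⊃ (B ∨ B)) = 5 ∧ 1 = 1
(((A ∨ B) ⊃ ((B ∧ A) ∧ A)) ⊃ ¬(B ∨ A)) ∨ (¬(¬B ∧ B) ∧ ((A ∨ ¬A) ⊃ (B ∨ B))) = 0 ∨ 1 = 1
No assignment yields a value below 1, so this is the minimum.

1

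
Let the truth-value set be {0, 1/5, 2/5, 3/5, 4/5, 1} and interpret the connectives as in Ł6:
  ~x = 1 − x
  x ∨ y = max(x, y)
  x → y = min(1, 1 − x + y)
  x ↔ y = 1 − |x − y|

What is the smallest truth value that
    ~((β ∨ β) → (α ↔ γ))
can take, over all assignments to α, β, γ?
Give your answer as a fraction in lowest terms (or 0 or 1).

Take α = 0, β = 0, γ = 0:
β ∨ β = 0 ∨ 0 = 0
α ↔ γ = 0 ↔ 0 = 1
(β ∨ β) → (α ↔ γ) = 0 → 1 = 1
~((β ∨ β) → (α ↔ γ)) = ~1 = 0
No assignment yields a value below 0, so this is the minimum.

0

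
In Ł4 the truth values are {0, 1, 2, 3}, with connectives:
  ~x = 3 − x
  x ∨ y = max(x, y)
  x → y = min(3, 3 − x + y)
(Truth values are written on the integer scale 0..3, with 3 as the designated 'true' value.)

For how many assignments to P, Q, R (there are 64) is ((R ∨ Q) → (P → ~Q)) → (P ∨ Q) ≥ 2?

48

value 3: 29 assignments (counts)
value 2: 19 assignments (counts)
value 1: 12 assignments
value 0: 4 assignments
So 48 of the 64 assignments meet the threshold.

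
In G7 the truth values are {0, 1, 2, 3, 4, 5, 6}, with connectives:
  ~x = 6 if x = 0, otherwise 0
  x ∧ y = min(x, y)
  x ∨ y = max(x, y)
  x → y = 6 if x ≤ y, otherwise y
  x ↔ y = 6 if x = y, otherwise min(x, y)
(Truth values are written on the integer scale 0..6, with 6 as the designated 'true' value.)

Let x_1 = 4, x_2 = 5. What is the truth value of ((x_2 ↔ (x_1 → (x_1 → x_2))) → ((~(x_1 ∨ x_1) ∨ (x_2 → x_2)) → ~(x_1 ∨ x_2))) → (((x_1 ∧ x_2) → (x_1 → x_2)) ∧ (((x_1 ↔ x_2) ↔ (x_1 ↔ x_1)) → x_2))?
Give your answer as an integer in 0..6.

6

x_1 → x_2 = 4 → 5 = 6
x_1 → (x_1 → x_2) = 4 → 6 = 6
x_2 ↔ (x_1 → (x_1 → x_2)) = 5 ↔ 6 = 5
x_1 ∨ x_1 = 4 ∨ 4 = 4
~(x_1 ∨ x_1) = ~4 = 0
x_2 → x_2 = 5 → 5 = 6
~(x_1 ∨ x_1) ∨ (x_2 → x_2) = 0 ∨ 6 = 6
x_1 ∨ x_2 = 4 ∨ 5 = 5
~(x_1 ∨ x_2) = ~5 = 0
(~(x_1 ∨ x_1) ∨ (x_2 → x_2)) → ~(x_1 ∨ x_2) = 6 → 0 = 0
(x_2 ↔ (x_1 → (x_1 → x_2))) → ((~(x_1 ∨ x_1) ∨ (x_2 → x_2)) → ~(x_1 ∨ x_2)) = 5 → 0 = 0
x_1 ∧ x_2 = 4 ∧ 5 = 4
x_1 → x_2 = 4 → 5 = 6
(x_1 ∧ x_2) → (x_1 → x_2) = 4 → 6 = 6
x_1 ↔ x_2 = 4 ↔ 5 = 4
x_1 ↔ x_1 = 4 ↔ 4 = 6
(x_1 ↔ x_2) ↔ (x_1 ↔ x_1) = 4 ↔ 6 = 4
((x_1 ↔ x_2) ↔ (x_1 ↔ x_1)) → x_2 = 4 → 5 = 6
((x_1 ∧ x_2) → (x_1 → x_2)) ∧ (((x_1 ↔ x_2) ↔ (x_1 ↔ x_1)) → x_2) = 6 ∧ 6 = 6
((x_2 ↔ (x_1 → (x_1 → x_2))) → ((~(x_1 ∨ x_1) ∨ (x_2 → x_2)) → ~(x_1 ∨ x_2))) → (((x_1 ∧ x_2) → (x_1 → x_2)) ∧ (((x_1 ↔ x_2) ↔ (x_1 ↔ x_1)) → x_2)) = 0 → 6 = 6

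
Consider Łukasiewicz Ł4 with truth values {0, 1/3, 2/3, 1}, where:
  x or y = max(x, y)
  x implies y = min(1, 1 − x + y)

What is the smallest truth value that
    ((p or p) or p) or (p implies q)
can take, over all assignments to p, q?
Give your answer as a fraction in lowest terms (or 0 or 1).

Take p = 1/3, q = 0:
p or p = 1/3 or 1/3 = 1/3
(p or p) or p = 1/3 or 1/3 = 1/3
p implies q = 1/3 implies 0 = 2/3
((p or p) or p) or (p implies q) = 1/3 or 2/3 = 2/3
No assignment yields a value below 2/3, so this is the minimum.

2/3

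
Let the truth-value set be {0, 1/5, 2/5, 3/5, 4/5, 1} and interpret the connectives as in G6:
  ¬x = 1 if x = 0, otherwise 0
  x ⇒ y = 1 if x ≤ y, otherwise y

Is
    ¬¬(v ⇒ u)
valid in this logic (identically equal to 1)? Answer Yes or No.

Counterexample: take u = 0, v = 1/5.
v ⇒ u = 1/5 ⇒ 0 = 0
¬(v ⇒ u) = ¬0 = 1
¬¬(v ⇒ u) = ¬1 = 0
This gives 0 ≠ 1.

No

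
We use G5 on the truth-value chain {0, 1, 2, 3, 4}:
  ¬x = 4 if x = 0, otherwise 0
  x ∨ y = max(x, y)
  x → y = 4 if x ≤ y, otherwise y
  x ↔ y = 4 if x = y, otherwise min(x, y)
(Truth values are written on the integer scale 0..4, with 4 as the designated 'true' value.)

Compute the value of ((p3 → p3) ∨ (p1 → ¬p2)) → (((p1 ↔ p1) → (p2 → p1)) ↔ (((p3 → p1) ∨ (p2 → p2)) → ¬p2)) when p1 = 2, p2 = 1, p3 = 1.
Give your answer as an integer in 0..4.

0

p3 → p3 = 1 → 1 = 4
¬p2 = ¬1 = 0
p1 → ¬p2 = 2 → 0 = 0
(p3 → p3) ∨ (p1 → ¬p2) = 4 ∨ 0 = 4
p1 ↔ p1 = 2 ↔ 2 = 4
p2 → p1 = 1 → 2 = 4
(p1 ↔ p1) → (p2 → p1) = 4 → 4 = 4
p3 → p1 = 1 → 2 = 4
p2 → p2 = 1 → 1 = 4
(p3 → p1) ∨ (p2 → p2) = 4 ∨ 4 = 4
¬p2 = ¬1 = 0
((p3 → p1) ∨ (p2 → p2)) → ¬p2 = 4 → 0 = 0
((p1 ↔ p1) → (p2 → p1)) ↔ (((p3 → p1) ∨ (p2 → p2)) → ¬p2) = 4 ↔ 0 = 0
((p3 → p3) ∨ (p1 → ¬p2)) → (((p1 ↔ p1) → (p2 → p1)) ↔ (((p3 → p1) ∨ (p2 → p2)) → ¬p2)) = 4 → 0 = 0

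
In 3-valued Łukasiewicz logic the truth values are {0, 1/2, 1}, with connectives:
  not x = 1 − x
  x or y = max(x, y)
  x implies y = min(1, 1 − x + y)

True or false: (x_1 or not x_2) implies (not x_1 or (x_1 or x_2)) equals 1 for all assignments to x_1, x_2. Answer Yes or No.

Counterexample: take x_1 = 1/2, x_2 = 0.
not x_2 = not 0 = 1
x_1 or not x_2 = 1/2 or 1 = 1
not x_1 = not 1/2 = 1/2
x_1 or x_2 = 1/2 or 0 = 1/2
not x_1 or (x_1 or x_2) = 1/2 or 1/2 = 1/2
(x_1 or not x_2) implies (not x_1 or (x_1 or x_2)) = 1 implies 1/2 = 1/2
This gives 1/2 ≠ 1.

No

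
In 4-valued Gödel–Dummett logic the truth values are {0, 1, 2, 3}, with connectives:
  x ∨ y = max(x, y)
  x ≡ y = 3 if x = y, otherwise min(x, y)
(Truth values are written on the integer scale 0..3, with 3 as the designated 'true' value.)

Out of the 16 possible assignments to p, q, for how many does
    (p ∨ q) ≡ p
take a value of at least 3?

p = 0, q = 0 ↦ 3  ≥
p = 0, q = 1 ↦ 0  <
p = 0, q = 2 ↦ 0  <
p = 0, q = 3 ↦ 0  <
p = 1, q = 0 ↦ 3  ≥
p = 1, q = 1 ↦ 3  ≥
p = 1, q = 2 ↦ 1  <
p = 1, q = 3 ↦ 1  <
p = 2, q = 0 ↦ 3  ≥
p = 2, q = 1 ↦ 3  ≥
p = 2, q = 2 ↦ 3  ≥
p = 2, q = 3 ↦ 2  <
p = 3, q = 0 ↦ 3  ≥
p = 3, q = 1 ↦ 3  ≥
p = 3, q = 2 ↦ 3  ≥
p = 3, q = 3 ↦ 3  ≥
So 10 of the 16 assignments meet the threshold.

10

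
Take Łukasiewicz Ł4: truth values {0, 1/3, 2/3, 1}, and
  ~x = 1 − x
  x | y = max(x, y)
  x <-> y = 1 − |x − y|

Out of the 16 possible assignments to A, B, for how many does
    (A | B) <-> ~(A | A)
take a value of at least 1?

2

A = 0, B = 0 ↦ 0  <
A = 0, B = 1/3 ↦ 1/3  <
A = 0, B = 2/3 ↦ 2/3  <
A = 0, B = 1 ↦ 1  ≥
A = 1/3, B = 0 ↦ 2/3  <
A = 1/3, B = 1/3 ↦ 2/3  <
A = 1/3, B = 2/3 ↦ 1  ≥
A = 1/3, B = 1 ↦ 2/3  <
A = 2/3, B = 0 ↦ 2/3  <
A = 2/3, B = 1/3 ↦ 2/3  <
A = 2/3, B = 2/3 ↦ 2/3  <
A = 2/3, B = 1 ↦ 1/3  <
A = 1, B = 0 ↦ 0  <
A = 1, B = 1/3 ↦ 0  <
A = 1, B = 2/3 ↦ 0  <
A = 1, B = 1 ↦ 0  <
So 2 of the 16 assignments meet the threshold.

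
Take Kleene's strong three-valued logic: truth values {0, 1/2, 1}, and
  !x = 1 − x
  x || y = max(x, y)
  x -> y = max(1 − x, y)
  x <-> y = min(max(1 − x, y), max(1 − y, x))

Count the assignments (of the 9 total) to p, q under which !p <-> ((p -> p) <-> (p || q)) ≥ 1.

1

p = 0, q = 0 ↦ 0  <
p = 0, q = 1/2 ↦ 1/2  <
p = 0, q = 1 ↦ 1  ≥
p = 1/2, q = 0 ↦ 1/2  <
p = 1/2, q = 1/2 ↦ 1/2  <
p = 1/2, q = 1 ↦ 1/2  <
p = 1, q = 0 ↦ 0  <
p = 1, q = 1/2 ↦ 0  <
p = 1, q = 1 ↦ 0  <
So 1 of the 9 assignments meets the threshold.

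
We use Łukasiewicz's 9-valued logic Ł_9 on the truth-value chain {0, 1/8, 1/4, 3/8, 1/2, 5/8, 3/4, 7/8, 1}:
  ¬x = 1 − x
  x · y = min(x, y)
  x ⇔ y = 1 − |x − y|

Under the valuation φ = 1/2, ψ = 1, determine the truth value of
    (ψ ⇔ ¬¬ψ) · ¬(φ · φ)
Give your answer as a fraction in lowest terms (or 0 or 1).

1/2

¬ψ = ¬1 = 0
¬¬ψ = ¬0 = 1
ψ ⇔ ¬¬ψ = 1 ⇔ 1 = 1
φ · φ = 1/2 · 1/2 = 1/2
¬(φ · φ) = ¬1/2 = 1/2
(ψ ⇔ ¬¬ψ) · ¬(φ · φ) = 1 · 1/2 = 1/2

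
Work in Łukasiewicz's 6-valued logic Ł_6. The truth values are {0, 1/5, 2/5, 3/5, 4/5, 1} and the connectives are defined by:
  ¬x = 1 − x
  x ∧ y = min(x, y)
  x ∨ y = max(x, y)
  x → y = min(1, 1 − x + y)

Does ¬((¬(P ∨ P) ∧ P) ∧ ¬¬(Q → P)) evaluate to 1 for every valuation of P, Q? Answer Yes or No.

Counterexample: take P = 1/5, Q = 0.
P ∨ P = 1/5 ∨ 1/5 = 1/5
¬(P ∨ P) = ¬1/5 = 4/5
¬(P ∨ P) ∧ P = 4/5 ∧ 1/5 = 1/5
Q → P = 0 → 1/5 = 1
¬(Q → P) = ¬1 = 0
¬¬(Q → P) = ¬0 = 1
(¬(P ∨ P) ∧ P) ∧ ¬¬(Q → P) = 1/5 ∧ 1 = 1/5
¬((¬(P ∨ P) ∧ P) ∧ ¬¬(Q → P)) = ¬1/5 = 4/5
This gives 4/5 ≠ 1.

No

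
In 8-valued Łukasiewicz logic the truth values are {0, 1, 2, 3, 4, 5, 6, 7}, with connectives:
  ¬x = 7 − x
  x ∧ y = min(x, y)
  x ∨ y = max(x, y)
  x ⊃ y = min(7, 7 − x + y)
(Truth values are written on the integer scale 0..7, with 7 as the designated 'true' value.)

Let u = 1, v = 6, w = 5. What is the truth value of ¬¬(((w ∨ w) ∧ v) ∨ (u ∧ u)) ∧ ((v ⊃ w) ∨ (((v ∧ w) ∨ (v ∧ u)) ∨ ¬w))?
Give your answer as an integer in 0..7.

5

w ∨ w = 5 ∨ 5 = 5
(w ∨ w) ∧ v = 5 ∧ 6 = 5
u ∧ u = 1 ∧ 1 = 1
((w ∨ w) ∧ v) ∨ (u ∧ u) = 5 ∨ 1 = 5
¬(((w ∨ w) ∧ v) ∨ (u ∧ u)) = ¬5 = 2
¬¬(((w ∨ w) ∧ v) ∨ (u ∧ u)) = ¬2 = 5
v ⊃ w = 6 ⊃ 5 = 6
v ∧ w = 6 ∧ 5 = 5
v ∧ u = 6 ∧ 1 = 1
(v ∧ w) ∨ (v ∧ u) = 5 ∨ 1 = 5
¬w = ¬5 = 2
((v ∧ w) ∨ (v ∧ u)) ∨ ¬w = 5 ∨ 2 = 5
(v ⊃ w) ∨ (((v ∧ w) ∨ (v ∧ u)) ∨ ¬w) = 6 ∨ 5 = 6
¬¬(((w ∨ w) ∧ v) ∨ (u ∧ u)) ∧ ((v ⊃ w) ∨ (((v ∧ w) ∨ (v ∧ u)) ∨ ¬w)) = 5 ∧ 6 = 5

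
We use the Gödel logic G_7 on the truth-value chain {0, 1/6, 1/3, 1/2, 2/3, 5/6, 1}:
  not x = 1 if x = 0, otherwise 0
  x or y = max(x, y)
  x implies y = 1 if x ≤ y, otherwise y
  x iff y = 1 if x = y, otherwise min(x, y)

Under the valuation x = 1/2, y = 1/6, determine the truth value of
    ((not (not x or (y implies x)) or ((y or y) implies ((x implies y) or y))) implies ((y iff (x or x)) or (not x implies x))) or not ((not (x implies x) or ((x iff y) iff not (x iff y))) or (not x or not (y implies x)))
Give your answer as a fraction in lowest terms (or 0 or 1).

not x = not 1/2 = 0
y implies x = 1/6 implies 1/2 = 1
not x or (y implies x) = 0 or 1 = 1
not (not x or (y implies x)) = not 1 = 0
y or y = 1/6 or 1/6 = 1/6
x implies y = 1/2 implies 1/6 = 1/6
(x implies y) or y = 1/6 or 1/6 = 1/6
(y or y) implies ((x implies y) or y) = 1/6 implies 1/6 = 1
not (not x or (y implies x)) or ((y or y) implies ((x implies y) or y)) = 0 or 1 = 1
x or x = 1/2 or 1/2 = 1/2
y iff (x or x) = 1/6 iff 1/2 = 1/6
not x = not 1/2 = 0
not x implies x = 0 implies 1/2 = 1
(y iff (x or x)) or (not x implies x) = 1/6 or 1 = 1
(not (not x or (y implies x)) or ((y or y) implies ((x implies y) or y))) implies ((y iff (x or x)) or (not x implies x)) = 1 implies 1 = 1
x implies x = 1/2 implies 1/2 = 1
not (x implies x) = not 1 = 0
x iff y = 1/2 iff 1/6 = 1/6
x iff y = 1/2 iff 1/6 = 1/6
not (x iff y) = not 1/6 = 0
(x iff y) iff not (x iff y) = 1/6 iff 0 = 0
not (x implies x) or ((x iff y) iff not (x iff y)) = 0 or 0 = 0
not x = not 1/2 = 0
y implies x = 1/6 implies 1/2 = 1
not (y implies x) = not 1 = 0
not x or not (y implies x) = 0 or 0 = 0
(not (x implies x) or ((x iff y) iff not (x iff y))) or (not x or not (y implies x)) = 0 or 0 = 0
not ((not (x implies x) or ((x iff y) iff not (x iff y))) or (not x or not (y implies x))) = not 0 = 1
((not (not x or (y implies x)) or ((y or y) implies ((x implies y) or y))) implies ((y iff (x or x)) or (not x implies x))) or not ((not (x implies x) or ((x iff y) iff not (x iff y))) or (not x or not (y implies x))) = 1 or 1 = 1

1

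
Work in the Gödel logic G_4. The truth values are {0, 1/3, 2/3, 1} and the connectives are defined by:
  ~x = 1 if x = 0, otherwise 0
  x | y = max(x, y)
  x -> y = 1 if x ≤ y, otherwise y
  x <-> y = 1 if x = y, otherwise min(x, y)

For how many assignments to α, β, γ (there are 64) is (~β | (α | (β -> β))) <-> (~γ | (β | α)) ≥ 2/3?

52

value 1: 37 assignments (counts)
value 2/3: 15 assignments (counts)
value 1/3: 9 assignments
value 0: 3 assignments
So 52 of the 64 assignments meet the threshold.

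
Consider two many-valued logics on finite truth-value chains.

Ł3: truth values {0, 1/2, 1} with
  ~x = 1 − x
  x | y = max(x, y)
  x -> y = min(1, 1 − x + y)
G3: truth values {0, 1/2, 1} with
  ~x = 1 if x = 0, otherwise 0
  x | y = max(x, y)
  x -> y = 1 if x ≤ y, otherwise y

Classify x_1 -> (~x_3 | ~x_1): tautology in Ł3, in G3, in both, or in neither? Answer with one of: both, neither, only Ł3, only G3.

In Ł3: at x_1 = 1, x_3 = 1/2 the value is 1/2 — not a tautology.
In G3: at x_1 = 1/2, x_3 = 1/2 the value is 0 — not a tautology.

neither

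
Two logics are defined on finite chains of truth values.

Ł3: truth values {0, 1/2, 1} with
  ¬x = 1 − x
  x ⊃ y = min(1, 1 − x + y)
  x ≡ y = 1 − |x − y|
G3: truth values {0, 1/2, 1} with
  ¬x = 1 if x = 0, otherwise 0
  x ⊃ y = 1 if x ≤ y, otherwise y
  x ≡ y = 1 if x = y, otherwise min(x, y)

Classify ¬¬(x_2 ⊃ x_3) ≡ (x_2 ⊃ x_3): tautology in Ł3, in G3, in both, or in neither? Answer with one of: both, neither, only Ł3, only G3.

In Ł3: every assignment gives 1 — tautology.
In G3: at x_2 = 1, x_3 = 1/2 the value is 1/2 — not a tautology.

only Ł3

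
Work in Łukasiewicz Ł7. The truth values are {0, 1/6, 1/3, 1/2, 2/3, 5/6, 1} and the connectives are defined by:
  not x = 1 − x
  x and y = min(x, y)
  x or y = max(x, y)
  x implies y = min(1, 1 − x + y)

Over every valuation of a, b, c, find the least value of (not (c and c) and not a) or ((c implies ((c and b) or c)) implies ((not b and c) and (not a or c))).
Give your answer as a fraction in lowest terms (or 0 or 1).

Take a = 0, b = 1, c = 1:
c and c = 1 and 1 = 1
not (c and c) = not 1 = 0
not a = not 0 = 1
not (c and c) and not a = 0 and 1 = 0
c and b = 1 and 1 = 1
(c and b) or c = 1 or 1 = 1
c implies ((c and b) or c) = 1 implies 1 = 1
not b = not 1 = 0
not b and c = 0 and 1 = 0
not a = not 0 = 1
not a or c = 1 or 1 = 1
(not b and c) and (not a or c) = 0 and 1 = 0
(c implies ((c and b) or c)) implies ((not b and c) and (not a or c)) = 1 implies 0 = 0
(not (c and c) and not a) or ((c implies ((c and b) or c)) implies ((not b and c) and (not a or c))) = 0 or 0 = 0
No assignment yields a value below 0, so this is the minimum.

0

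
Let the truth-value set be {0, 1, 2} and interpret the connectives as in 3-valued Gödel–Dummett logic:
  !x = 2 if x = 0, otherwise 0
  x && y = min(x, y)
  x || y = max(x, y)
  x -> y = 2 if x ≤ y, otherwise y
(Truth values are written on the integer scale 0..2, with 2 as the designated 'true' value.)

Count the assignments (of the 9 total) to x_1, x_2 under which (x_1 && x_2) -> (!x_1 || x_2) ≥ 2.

x_1 = 0, x_2 = 0 ↦ 2  ≥
x_1 = 0, x_2 = 1 ↦ 2  ≥
x_1 = 0, x_2 = 2 ↦ 2  ≥
x_1 = 1, x_2 = 0 ↦ 2  ≥
x_1 = 1, x_2 = 1 ↦ 2  ≥
x_1 = 1, x_2 = 2 ↦ 2  ≥
x_1 = 2, x_2 = 0 ↦ 2  ≥
x_1 = 2, x_2 = 1 ↦ 2  ≥
x_1 = 2, x_2 = 2 ↦ 2  ≥
So 9 of the 9 assignments meet the threshold.

9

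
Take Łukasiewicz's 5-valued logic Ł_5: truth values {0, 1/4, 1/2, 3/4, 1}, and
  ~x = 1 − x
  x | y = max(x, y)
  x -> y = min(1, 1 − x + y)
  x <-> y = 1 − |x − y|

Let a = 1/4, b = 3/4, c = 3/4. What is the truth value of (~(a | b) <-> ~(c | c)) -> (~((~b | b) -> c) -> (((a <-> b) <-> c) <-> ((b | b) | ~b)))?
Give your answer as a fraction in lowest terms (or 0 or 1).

a | b = 1/4 | 3/4 = 3/4
~(a | b) = ~3/4 = 1/4
c | c = 3/4 | 3/4 = 3/4
~(c | c) = ~3/4 = 1/4
~(a | b) <-> ~(c | c) = 1/4 <-> 1/4 = 1
~b = ~3/4 = 1/4
~b | b = 1/4 | 3/4 = 3/4
(~b | b) -> c = 3/4 -> 3/4 = 1
~((~b | b) -> c) = ~1 = 0
a <-> b = 1/4 <-> 3/4 = 1/2
(a <-> b) <-> c = 1/2 <-> 3/4 = 3/4
b | b = 3/4 | 3/4 = 3/4
~b = ~3/4 = 1/4
(b | b) | ~b = 3/4 | 1/4 = 3/4
((a <-> b) <-> c) <-> ((b | b) | ~b) = 3/4 <-> 3/4 = 1
~((~b | b) -> c) -> (((a <-> b) <-> c) <-> ((b | b) | ~b)) = 0 -> 1 = 1
(~(a | b) <-> ~(c | c)) -> (~((~b | b) -> c) -> (((a <-> b) <-> c) <-> ((b | b) | ~b))) = 1 -> 1 = 1

1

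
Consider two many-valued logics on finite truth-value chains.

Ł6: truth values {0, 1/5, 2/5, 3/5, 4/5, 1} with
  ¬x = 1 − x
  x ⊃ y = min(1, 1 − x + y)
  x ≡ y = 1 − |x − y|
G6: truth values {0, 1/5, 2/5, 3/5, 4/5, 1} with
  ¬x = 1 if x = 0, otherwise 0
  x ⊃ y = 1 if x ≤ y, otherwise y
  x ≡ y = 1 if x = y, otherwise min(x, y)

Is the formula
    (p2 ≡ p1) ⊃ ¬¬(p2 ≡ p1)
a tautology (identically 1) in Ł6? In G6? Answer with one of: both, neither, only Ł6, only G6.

both

In Ł6: every assignment gives 1 — tautology.
In G6: every assignment gives 1 — tautology.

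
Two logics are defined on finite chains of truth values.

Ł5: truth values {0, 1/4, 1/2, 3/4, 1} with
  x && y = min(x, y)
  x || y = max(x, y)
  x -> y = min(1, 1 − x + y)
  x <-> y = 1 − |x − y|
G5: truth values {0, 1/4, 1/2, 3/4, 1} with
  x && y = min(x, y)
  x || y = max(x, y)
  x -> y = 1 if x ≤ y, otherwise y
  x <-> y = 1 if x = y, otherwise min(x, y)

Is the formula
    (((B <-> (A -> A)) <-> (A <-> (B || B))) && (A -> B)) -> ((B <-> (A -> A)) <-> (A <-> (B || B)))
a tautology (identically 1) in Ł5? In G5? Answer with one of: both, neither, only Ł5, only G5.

both

In Ł5: every assignment gives 1 — tautology.
In G5: every assignment gives 1 — tautology.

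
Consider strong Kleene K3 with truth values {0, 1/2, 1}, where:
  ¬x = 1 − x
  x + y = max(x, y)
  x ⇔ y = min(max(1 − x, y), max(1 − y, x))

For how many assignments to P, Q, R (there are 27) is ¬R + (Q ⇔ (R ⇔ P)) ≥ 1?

11

value 1: 11 assignments (counts)
value 1/2: 14 assignments
value 0: 2 assignments
So 11 of the 27 assignments meet the threshold.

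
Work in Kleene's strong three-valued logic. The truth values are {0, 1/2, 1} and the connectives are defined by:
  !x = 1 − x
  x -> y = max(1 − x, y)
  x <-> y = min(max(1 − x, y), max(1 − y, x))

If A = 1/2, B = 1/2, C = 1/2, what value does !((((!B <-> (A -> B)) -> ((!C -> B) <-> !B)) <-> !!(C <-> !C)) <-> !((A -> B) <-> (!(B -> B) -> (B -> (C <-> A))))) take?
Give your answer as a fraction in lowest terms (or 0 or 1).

!B = !1/2 = 1/2
A -> B = 1/2 -> 1/2 = 1/2
!B <-> (A -> B) = 1/2 <-> 1/2 = 1/2
!C = !1/2 = 1/2
!C -> B = 1/2 -> 1/2 = 1/2
!B = !1/2 = 1/2
(!C -> B) <-> !B = 1/2 <-> 1/2 = 1/2
(!B <-> (A -> B)) -> ((!C -> B) <-> !B) = 1/2 -> 1/2 = 1/2
!C = !1/2 = 1/2
C <-> !C = 1/2 <-> 1/2 = 1/2
!(C <-> !C) = !1/2 = 1/2
!!(C <-> !C) = !1/2 = 1/2
((!B <-> (A -> B)) -> ((!C -> B) <-> !B)) <-> !!(C <-> !C) = 1/2 <-> 1/2 = 1/2
A -> B = 1/2 -> 1/2 = 1/2
B -> B = 1/2 -> 1/2 = 1/2
!(B -> B) = !1/2 = 1/2
C <-> A = 1/2 <-> 1/2 = 1/2
B -> (C <-> A) = 1/2 -> 1/2 = 1/2
!(B -> B) -> (B -> (C <-> A)) = 1/2 -> 1/2 = 1/2
(A -> B) <-> (!(B -> B) -> (B -> (C <-> A))) = 1/2 <-> 1/2 = 1/2
!((A -> B) <-> (!(B -> B) -> (B -> (C <-> A)))) = !1/2 = 1/2
(((!B <-> (A -> B)) -> ((!C -> B) <-> !B)) <-> !!(C <-> !C)) <-> !((A -> B) <-> (!(B -> B) -> (B -> (C <-> A)))) = 1/2 <-> 1/2 = 1/2
!((((!B <-> (A -> B)) -> ((!C -> B) <-> !B)) <-> !!(C <-> !C)) <-> !((A -> B) <-> (!(B -> B) -> (B -> (C <-> A))))) = !1/2 = 1/2

1/2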